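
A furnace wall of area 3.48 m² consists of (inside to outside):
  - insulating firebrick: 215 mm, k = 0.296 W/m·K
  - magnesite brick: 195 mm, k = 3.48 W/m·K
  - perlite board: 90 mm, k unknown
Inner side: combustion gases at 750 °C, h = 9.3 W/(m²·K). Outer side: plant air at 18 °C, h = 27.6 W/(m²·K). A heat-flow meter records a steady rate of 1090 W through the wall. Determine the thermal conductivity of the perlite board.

k ≈ 0.0638 W/(m·K)

Thermal resistances in series:
R_inner film = 1/(h_i·A) = 1/(9.3×3.48) = 0.0309 K/W
R_insulating firebrick = L/(kA) = 0.215/(0.296×3.48) = 0.2087 K/W
R_magnesite brick = L/(kA) = 0.195/(3.48×3.48) = 0.0161 K/W
R_outer film = 1/(h_o·A) = 1/(27.6×3.48) = 0.01041 K/W
Sum of known resistances R_other = 0.2661 K/W
Total R = ΔT/Q = 732/1090 = 0.6716 K/W
R_perlite board = R_total − R_other = 0.4054 K/W
k = L/(R·A) = 0.09/(0.4054×3.48)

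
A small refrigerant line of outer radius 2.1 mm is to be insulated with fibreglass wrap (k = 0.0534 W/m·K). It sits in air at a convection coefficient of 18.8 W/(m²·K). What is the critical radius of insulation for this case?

For a cylinder r_cr = k/h = 0.0534/18.8
r_cr = 2.84 mm; since the bare radius (2.1 mm) is below r_cr, adding a thin layer of insulation will *increase* heat loss.

r_cr ≈ 2.84 mm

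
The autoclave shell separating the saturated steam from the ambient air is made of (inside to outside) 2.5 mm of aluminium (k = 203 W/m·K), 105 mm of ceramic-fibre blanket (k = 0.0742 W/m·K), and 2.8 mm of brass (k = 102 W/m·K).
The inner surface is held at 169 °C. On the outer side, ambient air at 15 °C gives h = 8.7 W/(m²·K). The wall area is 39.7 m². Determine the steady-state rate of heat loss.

Thermal resistances in series:
R_aluminium = L/(kA) = 0.0025/(203×39.7) = 3.102×10^-7 K/W
R_ceramic-fibre blanket = L/(kA) = 0.105/(0.0742×39.7) = 0.03564 K/W
R_brass = L/(kA) = 0.0028/(102×39.7) = 6.915×10^-7 K/W
R_outer film = 1/(h_o·A) = 1/(8.7×39.7) = 0.002895 K/W
R_total = 0.03854 K/W
Q = ΔT / R_total = 154 / 0.03854

Q ≈ 4000 W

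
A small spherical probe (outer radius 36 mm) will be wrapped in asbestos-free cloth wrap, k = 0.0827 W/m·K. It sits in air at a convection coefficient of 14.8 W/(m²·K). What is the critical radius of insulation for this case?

For a sphere r_cr = 2k/h = 2×0.0827/14.8
r_cr = 11.2 mm; since the bare radius (36 mm) is above r_cr, any added insulation will reduce heat loss.

r_cr ≈ 11.2 mm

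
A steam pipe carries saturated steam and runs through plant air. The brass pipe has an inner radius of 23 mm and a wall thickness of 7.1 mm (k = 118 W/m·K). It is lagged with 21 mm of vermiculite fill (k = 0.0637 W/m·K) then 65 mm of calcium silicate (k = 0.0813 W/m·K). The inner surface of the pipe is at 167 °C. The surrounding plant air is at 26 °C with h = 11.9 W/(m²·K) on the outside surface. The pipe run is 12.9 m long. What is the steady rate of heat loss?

Radial resistances (cylindrical: R_cond = ln(r_o/r_i)/(2πkL), R_conv = 1/(h·2πrL)):
R_brass pipe wall = ln(30.1/23)/(2π×118×12.9) = 2.813×10^-5 K/W
R_vermiculite fill = ln(51.1/30.1)/(2π×0.0637×12.9) = 0.1025 K/W
R_calcium silicate = ln(116.1/51.1)/(2π×0.0813×12.9) = 0.1245 K/W
R_outer film = 1/(h_o·2πr_oL) = 1/(11.9×2π×0.1161×12.9) = 0.00893 K/W
R_total = 0.236 K/W
Q = ΔT/R_total = 141/0.236

Q ≈ 597 W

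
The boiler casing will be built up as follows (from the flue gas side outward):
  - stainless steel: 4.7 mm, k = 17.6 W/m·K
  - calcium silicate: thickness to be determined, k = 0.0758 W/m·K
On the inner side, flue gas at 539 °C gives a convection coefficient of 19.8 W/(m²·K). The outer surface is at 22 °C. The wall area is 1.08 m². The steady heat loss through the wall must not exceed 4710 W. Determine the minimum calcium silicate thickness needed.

L ≈ 5.14 mm

Thermal resistances in series:
R_inner film = 1/(h_i·A) = 1/(19.8×1.08) = 0.04676 K/W
R_stainless steel = L/(kA) = 0.0047/(17.6×1.08) = 2.473×10^-4 K/W
Sum of the known resistances R_other = 0.04701 K/W
Required total resistance R_tot = ΔT/Q_allow = 517/4710 = 0.1098 K/W
R_calcium silicate = R_tot − R_other = 0.06276 K/W
L = R·k·A = 0.06276×0.0758×1.08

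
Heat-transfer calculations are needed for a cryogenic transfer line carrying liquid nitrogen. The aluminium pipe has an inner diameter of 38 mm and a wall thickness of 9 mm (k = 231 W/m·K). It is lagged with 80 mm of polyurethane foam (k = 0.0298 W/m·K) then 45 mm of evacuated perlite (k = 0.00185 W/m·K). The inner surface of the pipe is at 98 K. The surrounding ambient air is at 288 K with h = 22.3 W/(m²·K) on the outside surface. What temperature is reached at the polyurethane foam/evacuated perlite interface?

For a radial system each layer contributes R = ln(r_out/r_in)/(2πkL); films add R = 1/(hA).
R_aluminium pipe wall = ln(28/19)/(2π×231×1) = 2.672×10^-4 K/W
R_polyurethane foam = ln(108/28)/(2π×0.0298×1) = 7.21 K/W
R_evacuated perlite = ln(153/108)/(2π×0.00185×1) = 29.96 K/W
R_outer film = 1/(h_o·2πr_oL) = 1/(22.3×2π×0.153×1) = 0.04665 K/W
R_total = 37.22 K/W
Q = ΔT/R_total = 190/37.22
Q = 5.1 W/m
T_interface = T_inner + Q·ΣR(inner→interface) = 98 + 5.1×7.21

T ≈ 135 K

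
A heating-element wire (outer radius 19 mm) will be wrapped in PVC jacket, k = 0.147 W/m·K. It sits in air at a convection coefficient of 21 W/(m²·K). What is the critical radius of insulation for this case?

For a cylinder r_cr = k/h = 0.147/21
r_cr = 7 mm; since the bare radius (19 mm) is above r_cr, any added insulation will reduce heat loss.

r_cr ≈ 7 mm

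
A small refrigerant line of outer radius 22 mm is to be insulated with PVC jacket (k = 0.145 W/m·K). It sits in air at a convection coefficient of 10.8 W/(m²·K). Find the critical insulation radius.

For a cylinder r_cr = k/h = 0.145/10.8
r_cr = 13.4 mm; since the bare radius (22 mm) is above r_cr, any added insulation will reduce heat loss.

r_cr ≈ 13.4 mm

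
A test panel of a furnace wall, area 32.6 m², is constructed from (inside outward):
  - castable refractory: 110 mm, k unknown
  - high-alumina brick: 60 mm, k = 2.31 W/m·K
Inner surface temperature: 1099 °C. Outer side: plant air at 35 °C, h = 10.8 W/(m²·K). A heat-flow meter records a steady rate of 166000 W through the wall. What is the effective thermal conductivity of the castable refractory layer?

Thermal resistances in series:
R_high-alumina brick = L/(kA) = 0.06/(2.31×32.6) = 7.967×10^-4 K/W
R_outer film = 1/(h_o·A) = 1/(10.8×32.6) = 0.00284 K/W
Sum of known resistances R_other = 0.003637 K/W
Total R = ΔT/Q = 1064/166000 = 0.00641 K/W
R_castable refractory = R_total − R_other = 0.002773 K/W
k = L/(R·A) = 0.11/(0.002773×32.6)

k ≈ 1.22 W/(m·K)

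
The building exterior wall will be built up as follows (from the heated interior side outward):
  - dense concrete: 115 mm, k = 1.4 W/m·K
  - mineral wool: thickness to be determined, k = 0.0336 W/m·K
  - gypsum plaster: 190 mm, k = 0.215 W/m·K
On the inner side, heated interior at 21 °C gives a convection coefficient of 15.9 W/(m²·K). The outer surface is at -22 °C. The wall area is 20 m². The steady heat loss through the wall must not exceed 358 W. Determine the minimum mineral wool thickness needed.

L ≈ 46.1 mm

Model the wall as resistances in series:
R_inner film = 1/(h_i·A) = 1/(15.9×20) = 0.003145 K/W
R_dense concrete = L/(kA) = 0.115/(1.4×20) = 0.004107 K/W
R_gypsum plaster = L/(kA) = 0.19/(0.215×20) = 0.04419 K/W
Sum of the known resistances R_other = 0.05144 K/W
Required total resistance R_tot = ΔT/Q_allow = 43/358 = 0.1201 K/W
R_mineral wool = R_tot − R_other = 0.06867 K/W
L = R·k·A = 0.06867×0.0336×20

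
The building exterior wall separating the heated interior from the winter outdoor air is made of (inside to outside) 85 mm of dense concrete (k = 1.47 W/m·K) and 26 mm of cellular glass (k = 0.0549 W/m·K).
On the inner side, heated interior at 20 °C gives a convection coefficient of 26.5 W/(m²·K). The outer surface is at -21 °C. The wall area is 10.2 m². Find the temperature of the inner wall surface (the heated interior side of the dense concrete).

Treating each layer as a thermal resistance in series:
R_inner film = 1/(h_i·A) = 1/(26.5×10.2) = 0.0037 K/W
R_dense concrete = L/(kA) = 0.085/(1.47×10.2) = 0.005669 K/W
R_cellular glass = L/(kA) = 0.026/(0.0549×10.2) = 0.04643 K/W
R_total = 0.0558 K/W;  Q = ΔT/R_total = 41/0.0558 = 734.8 W
T_interface = T_inner − Q·ΣR(inner→interface) = 20 − 735×0.0037

T ≈ 17.3 °C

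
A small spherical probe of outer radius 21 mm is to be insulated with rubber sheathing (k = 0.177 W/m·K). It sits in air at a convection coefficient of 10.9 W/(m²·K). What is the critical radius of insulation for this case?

For a sphere r_cr = 2k/h = 2×0.177/10.9
r_cr = 32.5 mm; since the bare radius (21 mm) is below r_cr, adding a thin layer of insulation will *increase* heat loss.

r_cr ≈ 32.5 mm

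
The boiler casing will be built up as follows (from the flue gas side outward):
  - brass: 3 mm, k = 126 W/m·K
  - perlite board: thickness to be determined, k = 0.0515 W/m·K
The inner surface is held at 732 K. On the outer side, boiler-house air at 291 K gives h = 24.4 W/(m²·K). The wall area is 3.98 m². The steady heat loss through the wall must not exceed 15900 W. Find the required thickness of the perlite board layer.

L ≈ 3.57 mm

Treating each layer as a thermal resistance in series:
R_brass = L/(kA) = 0.003/(126×3.98) = 5.982×10^-6 K/W
R_outer film = 1/(h_o·A) = 1/(24.4×3.98) = 0.0103 K/W
Sum of the known resistances R_other = 0.0103 K/W
Required total resistance R_tot = ΔT/Q_allow = 441/15900 = 0.02774 K/W
R_perlite board = R_tot − R_other = 0.01743 K/W
L = R·k·A = 0.01743×0.0515×3.98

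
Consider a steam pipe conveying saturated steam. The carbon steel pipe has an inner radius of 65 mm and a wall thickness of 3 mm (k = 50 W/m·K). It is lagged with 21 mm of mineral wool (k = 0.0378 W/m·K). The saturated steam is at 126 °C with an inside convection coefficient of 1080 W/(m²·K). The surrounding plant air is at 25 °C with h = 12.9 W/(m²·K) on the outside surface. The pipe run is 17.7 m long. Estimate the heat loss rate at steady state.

Cylindrical conduction, so R = ln(r₂/r₁)/(2πkL) per layer, in series:
R_inner film = 1/(h_i·2πr₁L) = 1/(1080×2π×0.065×17.7) = 1.281×10^-4 K/W
R_carbon steel pipe wall = ln(68/65)/(2π×50×17.7) = 8.114×10^-6 K/W
R_mineral wool = ln(89/68)/(2π×0.0378×17.7) = 0.06402 K/W
R_outer film = 1/(h_o·2πr_oL) = 1/(12.9×2π×0.089×17.7) = 0.007832 K/W
R_total = 0.07199 K/W
Q = ΔT/R_total = 101/0.07199

Q ≈ 1400 W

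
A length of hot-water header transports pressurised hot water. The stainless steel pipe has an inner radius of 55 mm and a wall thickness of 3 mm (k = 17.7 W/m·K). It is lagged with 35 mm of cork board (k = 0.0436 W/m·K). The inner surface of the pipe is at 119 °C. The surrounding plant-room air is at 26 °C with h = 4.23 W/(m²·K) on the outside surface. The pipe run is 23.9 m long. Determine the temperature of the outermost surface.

Per-layer cylindrical resistances, series-summed:
R_stainless steel pipe wall = ln(58/55)/(2π×17.7×23.9) = 1.998×10^-5 K/W
R_cork board = ln(93/58)/(2π×0.0436×23.9) = 0.07211 K/W
R_outer film = 1/(h_o·2πr_oL) = 1/(4.23×2π×0.093×23.9) = 0.01693 K/W
R_total = 0.08906 K/W
Q = ΔT/R_total = 93/0.08906
Q = 1040 W
T_interface = T_inner − Q·ΣR(inner→interface) = 119 − 1040×0.07213

T ≈ 43.7 °C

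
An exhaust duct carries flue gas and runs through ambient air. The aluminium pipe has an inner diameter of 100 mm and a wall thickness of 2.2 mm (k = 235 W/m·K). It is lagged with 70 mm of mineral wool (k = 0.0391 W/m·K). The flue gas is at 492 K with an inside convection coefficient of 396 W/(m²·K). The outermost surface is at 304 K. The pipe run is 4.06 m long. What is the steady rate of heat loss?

Q ≈ 220 W

Radial resistances (cylindrical: R_cond = ln(r_o/r_i)/(2πkL), R_conv = 1/(h·2πrL)):
R_inner film = 1/(h_i·2πr₁L) = 1/(396×2π×0.05×4.06) = 0.00198 K/W
R_aluminium pipe wall = ln(52.2/50)/(2π×235×4.06) = 7.183×10^-6 K/W
R_mineral wool = ln(122.2/52.2)/(2π×0.0391×4.06) = 0.8528 K/W
R_total = 0.8548 K/W
Q = ΔT/R_total = 188/0.8548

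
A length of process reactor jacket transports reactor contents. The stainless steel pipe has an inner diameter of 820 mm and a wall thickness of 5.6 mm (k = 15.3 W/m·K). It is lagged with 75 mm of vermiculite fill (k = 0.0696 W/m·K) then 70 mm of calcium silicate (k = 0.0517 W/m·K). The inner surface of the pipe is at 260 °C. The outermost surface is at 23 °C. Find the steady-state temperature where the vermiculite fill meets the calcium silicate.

For a radial system each layer contributes R = ln(r_out/r_in)/(2πkL); films add R = 1/(hA).
R_stainless steel pipe wall = ln(415.6/410)/(2π×15.3×1) = 1.411×10^-4 K/W
R_vermiculite fill = ln(490.6/415.6)/(2π×0.0696×1) = 0.3794 K/W
R_calcium silicate = ln(560.6/490.6)/(2π×0.0517×1) = 0.4106 K/W
R_total = 0.7901 K/W
Q = ΔT/R_total = 237/0.7901
Q = 300 W/m
T_interface = T_inner − Q·ΣR(inner→interface) = 260 − 300×0.3795

T ≈ 146 °C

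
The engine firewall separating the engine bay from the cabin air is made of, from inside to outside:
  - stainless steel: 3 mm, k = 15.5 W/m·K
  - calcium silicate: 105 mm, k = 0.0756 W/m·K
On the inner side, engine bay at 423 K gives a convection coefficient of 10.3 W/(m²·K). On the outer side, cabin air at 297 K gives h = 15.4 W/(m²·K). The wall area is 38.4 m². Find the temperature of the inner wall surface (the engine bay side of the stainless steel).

T ≈ 415 K

Thermal resistances in series:
R_inner film = 1/(h_i·A) = 1/(10.3×38.4) = 0.002528 K/W
R_stainless steel = L/(kA) = 0.003/(15.5×38.4) = 5.04×10^-6 K/W
R_calcium silicate = L/(kA) = 0.105/(0.0756×38.4) = 0.03617 K/W
R_outer film = 1/(h_o·A) = 1/(15.4×38.4) = 0.001691 K/W
R_total = 0.04039 K/W;  Q = ΔT/R_total = 126/0.04039 = 3119 W
T_interface = T_inner − Q·ΣR(inner→interface) = 423 − 3120×0.002528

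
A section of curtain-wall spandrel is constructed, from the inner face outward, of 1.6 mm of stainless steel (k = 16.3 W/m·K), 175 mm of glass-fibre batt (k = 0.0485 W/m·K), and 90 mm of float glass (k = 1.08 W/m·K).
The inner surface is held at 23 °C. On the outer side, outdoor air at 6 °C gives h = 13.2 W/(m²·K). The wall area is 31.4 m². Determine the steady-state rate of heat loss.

Thermal resistances in series:
R_stainless steel = L/(kA) = 0.0016/(16.3×31.4) = 3.126×10^-6 K/W
R_glass-fibre batt = L/(kA) = 0.175/(0.0485×31.4) = 0.1149 K/W
R_float glass = L/(kA) = 0.09/(1.08×31.4) = 0.002654 K/W
R_outer film = 1/(h_o·A) = 1/(13.2×31.4) = 0.002413 K/W
R_total = 0.12 K/W
Q = ΔT / R_total = 17 / 0.12

Q ≈ 142 W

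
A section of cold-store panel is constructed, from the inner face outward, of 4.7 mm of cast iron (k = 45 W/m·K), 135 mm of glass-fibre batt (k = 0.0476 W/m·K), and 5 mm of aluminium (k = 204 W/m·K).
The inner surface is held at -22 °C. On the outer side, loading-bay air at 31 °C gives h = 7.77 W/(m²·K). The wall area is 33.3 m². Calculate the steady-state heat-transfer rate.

Q ≈ 595 W

Series thermal resistances:
R_cast iron = L/(kA) = 0.0047/(45×33.3) = 3.136×10^-6 K/W
R_glass-fibre batt = L/(kA) = 0.135/(0.0476×33.3) = 0.08517 K/W
R_aluminium = L/(kA) = 0.005/(204×33.3) = 7.36×10^-7 K/W
R_outer film = 1/(h_o·A) = 1/(7.77×33.3) = 0.003865 K/W
R_total = 0.08904 K/W
Q = ΔT / R_total = 53 / 0.08904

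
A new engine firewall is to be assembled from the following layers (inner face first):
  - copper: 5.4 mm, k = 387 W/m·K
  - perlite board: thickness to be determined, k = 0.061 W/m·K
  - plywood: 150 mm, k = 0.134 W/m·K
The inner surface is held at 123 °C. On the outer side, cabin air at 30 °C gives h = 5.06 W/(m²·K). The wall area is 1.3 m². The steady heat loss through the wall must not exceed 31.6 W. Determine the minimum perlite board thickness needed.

L ≈ 153 mm

Using the resistance-network approach (series):
R_copper = L/(kA) = 0.0054/(387×1.3) = 1.073×10^-5 K/W
R_plywood = L/(kA) = 0.15/(0.134×1.3) = 0.8611 K/W
R_outer film = 1/(h_o·A) = 1/(5.06×1.3) = 0.152 K/W
Sum of the known resistances R_other = 1.013 K/W
Required total resistance R_tot = ΔT/Q_allow = 93/31.6 = 2.943 K/W
R_perlite board = R_tot − R_other = 1.93 K/W
L = R·k·A = 1.93×0.061×1.3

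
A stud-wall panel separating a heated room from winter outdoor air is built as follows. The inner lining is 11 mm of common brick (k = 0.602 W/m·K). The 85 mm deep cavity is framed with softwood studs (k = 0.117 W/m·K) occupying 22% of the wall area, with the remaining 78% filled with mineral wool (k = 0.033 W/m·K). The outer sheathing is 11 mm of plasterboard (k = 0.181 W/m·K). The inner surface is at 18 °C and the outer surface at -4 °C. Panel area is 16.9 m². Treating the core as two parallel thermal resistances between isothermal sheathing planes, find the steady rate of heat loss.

Sheathing layers in series; stud and cavity paths in parallel between them.
R_inner = 0.011/(0.602×16.9) = 0.001081 K/W
R_stud  = 0.085/(0.117×0.22×16.9) = 0.1954 K/W
R_cav   = 0.085/(0.033×0.78×16.9) = 0.1954 K/W
1/R_core = 1/R_stud + 1/R_cav → R_core = 0.0977 K/W
R_outer = 0.011/(0.181×16.9) = 0.003596 K/W
R_total = 0.1024 K/W
Q = ΔT/R_total = 22/0.1024

Q ≈ 215 W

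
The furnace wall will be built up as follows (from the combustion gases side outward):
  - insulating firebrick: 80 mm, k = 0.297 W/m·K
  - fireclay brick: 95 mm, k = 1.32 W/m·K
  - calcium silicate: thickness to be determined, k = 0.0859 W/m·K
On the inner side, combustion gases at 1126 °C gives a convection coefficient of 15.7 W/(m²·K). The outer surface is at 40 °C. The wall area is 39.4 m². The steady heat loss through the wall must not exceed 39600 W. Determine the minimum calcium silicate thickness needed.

L ≈ 58 mm

Thermal resistances in series:
R_inner film = 1/(h_i·A) = 1/(15.7×39.4) = 0.001617 K/W
R_insulating firebrick = L/(kA) = 0.08/(0.297×39.4) = 0.006837 K/W
R_fireclay brick = L/(kA) = 0.095/(1.32×39.4) = 0.001827 K/W
Sum of the known resistances R_other = 0.01028 K/W
Required total resistance R_tot = ΔT/Q_allow = 1086/39600 = 0.02742 K/W
R_calcium silicate = R_tot − R_other = 0.01714 K/W
L = R·k·A = 0.01714×0.0859×39.4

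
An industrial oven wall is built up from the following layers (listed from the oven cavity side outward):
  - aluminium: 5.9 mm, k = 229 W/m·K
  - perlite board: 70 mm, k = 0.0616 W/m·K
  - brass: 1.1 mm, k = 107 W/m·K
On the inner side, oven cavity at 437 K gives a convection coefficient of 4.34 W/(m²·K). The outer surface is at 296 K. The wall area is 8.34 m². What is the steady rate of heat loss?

Q ≈ 860 W

Using the resistance-network approach (series):
R_inner film = 1/(h_i·A) = 1/(4.34×8.34) = 0.02763 K/W
R_aluminium = L/(kA) = 0.0059/(229×8.34) = 3.089×10^-6 K/W
R_perlite board = L/(kA) = 0.07/(0.0616×8.34) = 0.1363 K/W
R_brass = L/(kA) = 0.0011/(107×8.34) = 1.233×10^-6 K/W
R_total = 0.1639 K/W
Q = ΔT / R_total = 141 / 0.1639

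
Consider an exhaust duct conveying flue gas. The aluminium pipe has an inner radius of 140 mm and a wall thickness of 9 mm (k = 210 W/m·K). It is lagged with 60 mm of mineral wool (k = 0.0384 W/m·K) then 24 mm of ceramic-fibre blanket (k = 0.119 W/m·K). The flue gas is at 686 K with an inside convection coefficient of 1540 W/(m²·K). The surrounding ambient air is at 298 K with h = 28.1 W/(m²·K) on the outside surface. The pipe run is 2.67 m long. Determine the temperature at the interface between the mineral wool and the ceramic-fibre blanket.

Radial resistances (cylindrical: R_cond = ln(r_o/r_i)/(2πkL), R_conv = 1/(h·2πrL)):
R_inner film = 1/(h_i·2πr₁L) = 1/(1540×2π×0.14×2.67) = 2.765×10^-4 K/W
R_aluminium pipe wall = ln(149/140)/(2π×210×2.67) = 1.768×10^-5 K/W
R_mineral wool = ln(209/149)/(2π×0.0384×2.67) = 0.5253 K/W
R_ceramic-fibre blanket = ln(233/209)/(2π×0.119×2.67) = 0.05445 K/W
R_outer film = 1/(h_o·2πr_oL) = 1/(28.1×2π×0.233×2.67) = 0.009104 K/W
R_total = 0.5891 K/W
Q = ΔT/R_total = 388/0.5891
Q = 659 W
T_interface = T_inner − Q·ΣR(inner→interface) = 686 − 659×0.5256

T ≈ 340 K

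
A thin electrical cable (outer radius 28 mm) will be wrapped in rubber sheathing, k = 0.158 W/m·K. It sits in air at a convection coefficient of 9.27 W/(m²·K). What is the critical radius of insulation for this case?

r_cr ≈ 17 mm

For a cylinder r_cr = k/h = 0.158/9.27
r_cr = 17 mm; since the bare radius (28 mm) is above r_cr, any added insulation will reduce heat loss.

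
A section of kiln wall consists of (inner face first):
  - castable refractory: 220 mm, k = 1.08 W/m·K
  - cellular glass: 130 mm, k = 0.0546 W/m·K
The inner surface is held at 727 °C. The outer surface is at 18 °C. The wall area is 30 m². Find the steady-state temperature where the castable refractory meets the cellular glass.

Thermal resistances in series:
R_castable refractory = L/(kA) = 0.22/(1.08×30) = 0.00679 K/W
R_cellular glass = L/(kA) = 0.13/(0.0546×30) = 0.07937 K/W
R_total = 0.08616 K/W;  Q = ΔT/R_total = 709/0.08616 = 8229 W
T_interface = T_inner − Q·ΣR(inner→interface) = 727 − 8230×0.00679

T ≈ 671 °C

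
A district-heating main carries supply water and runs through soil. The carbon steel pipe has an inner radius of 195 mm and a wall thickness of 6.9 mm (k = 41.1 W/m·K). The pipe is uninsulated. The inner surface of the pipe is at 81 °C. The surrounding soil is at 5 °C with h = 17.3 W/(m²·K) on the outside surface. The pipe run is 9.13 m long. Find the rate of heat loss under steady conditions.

Radial resistances (cylindrical: R_cond = ln(r_o/r_i)/(2πkL), R_conv = 1/(h·2πrL)):
R_carbon steel pipe wall = ln(201.9/195)/(2π×41.1×9.13) = 1.475×10^-5 K/W
R_outer film = 1/(h_o·2πr_oL) = 1/(17.3×2π×0.2019×9.13) = 0.004991 K/W
R_total = 0.005006 K/W
Q = ΔT/R_total = 76/0.005006

Q ≈ 15200 W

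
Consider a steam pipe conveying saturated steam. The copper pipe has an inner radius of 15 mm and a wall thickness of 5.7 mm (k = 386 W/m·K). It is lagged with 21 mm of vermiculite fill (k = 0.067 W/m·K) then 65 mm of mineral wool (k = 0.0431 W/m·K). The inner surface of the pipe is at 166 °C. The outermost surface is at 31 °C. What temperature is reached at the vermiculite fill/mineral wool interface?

T ≈ 122 °C

Radial resistances (cylindrical: R_cond = ln(r_o/r_i)/(2πkL), R_conv = 1/(h·2πrL)):
R_copper pipe wall = ln(20.7/15)/(2π×386×1) = 1.328×10^-4 K/W
R_vermiculite fill = ln(41.7/20.7)/(2π×0.067×1) = 1.664 K/W
R_mineral wool = ln(106.7/41.7)/(2π×0.0431×1) = 3.469 K/W
R_total = 5.133 K/W
Q = ΔT/R_total = 135/5.133
Q = 26.3 W/m
T_interface = T_inner − Q·ΣR(inner→interface) = 166 − 26.3×1.664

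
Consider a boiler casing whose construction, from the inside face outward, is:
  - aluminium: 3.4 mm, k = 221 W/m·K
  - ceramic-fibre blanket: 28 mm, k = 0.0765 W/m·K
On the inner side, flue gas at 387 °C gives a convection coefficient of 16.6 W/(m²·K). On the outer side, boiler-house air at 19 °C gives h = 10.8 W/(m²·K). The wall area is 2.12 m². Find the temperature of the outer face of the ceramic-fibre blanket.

Model the wall as resistances in series:
R_inner film = 1/(h_i·A) = 1/(16.6×2.12) = 0.02842 K/W
R_aluminium = L/(kA) = 0.0034/(221×2.12) = 7.257×10^-6 K/W
R_ceramic-fibre blanket = L/(kA) = 0.028/(0.0765×2.12) = 0.1726 K/W
R_outer film = 1/(h_o·A) = 1/(10.8×2.12) = 0.04368 K/W
R_total = 0.2447 K/W;  Q = ΔT/R_total = 368/0.2447 = 1504 W
T_interface = T_inner − Q·ΣR(inner→interface) = 387 − 1500×0.2011

T ≈ 84.7 °C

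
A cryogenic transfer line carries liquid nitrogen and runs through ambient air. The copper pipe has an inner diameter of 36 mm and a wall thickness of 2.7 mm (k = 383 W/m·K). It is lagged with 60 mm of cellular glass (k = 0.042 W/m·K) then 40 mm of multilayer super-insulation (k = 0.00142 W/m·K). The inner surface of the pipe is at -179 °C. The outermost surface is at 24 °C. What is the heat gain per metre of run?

Per-layer cylindrical resistances, series-summed:
R_copper pipe wall = ln(20.7/18)/(2π×383×1) = 5.808×10^-5 K/W
R_cellular glass = ln(80.7/20.7)/(2π×0.042×1) = 5.156 K/W
R_multilayer super-insulation = ln(120.7/80.7)/(2π×0.00142×1) = 45.12 K/W
R_total = 50.28 K/W
Q = ΔT/R_total = 203/50.28

q′ ≈ 4.04 W/m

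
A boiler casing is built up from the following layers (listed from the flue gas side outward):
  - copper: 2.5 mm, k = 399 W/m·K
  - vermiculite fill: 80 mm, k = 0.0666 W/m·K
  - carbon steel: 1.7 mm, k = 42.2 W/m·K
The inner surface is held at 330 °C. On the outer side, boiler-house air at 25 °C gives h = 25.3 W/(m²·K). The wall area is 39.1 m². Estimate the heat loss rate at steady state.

Model the wall as resistances in series:
R_copper = L/(kA) = 0.0025/(399×39.1) = 1.602×10^-7 K/W
R_vermiculite fill = L/(kA) = 0.08/(0.0666×39.1) = 0.03072 K/W
R_carbon steel = L/(kA) = 0.0017/(42.2×39.1) = 1.03×10^-6 K/W
R_outer film = 1/(h_o·A) = 1/(25.3×39.1) = 0.001011 K/W
R_total = 0.03173 K/W
Q = ΔT / R_total = 305 / 0.03173

Q ≈ 9610 W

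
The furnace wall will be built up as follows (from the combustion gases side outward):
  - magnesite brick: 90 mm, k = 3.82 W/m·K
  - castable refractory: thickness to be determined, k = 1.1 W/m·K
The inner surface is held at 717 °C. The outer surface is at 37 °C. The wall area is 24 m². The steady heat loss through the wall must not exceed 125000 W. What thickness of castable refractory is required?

Model the wall as resistances in series:
R_magnesite brick = L/(kA) = 0.09/(3.82×24) = 9.817×10^-4 K/W
Sum of the known resistances R_other = 9.817×10^-4 K/W
Required total resistance R_tot = ΔT/Q_allow = 680/125000 = 0.00544 K/W
R_castable refractory = R_tot − R_other = 0.004458 K/W
L = R·k·A = 0.004458×1.1×24

L ≈ 118 mm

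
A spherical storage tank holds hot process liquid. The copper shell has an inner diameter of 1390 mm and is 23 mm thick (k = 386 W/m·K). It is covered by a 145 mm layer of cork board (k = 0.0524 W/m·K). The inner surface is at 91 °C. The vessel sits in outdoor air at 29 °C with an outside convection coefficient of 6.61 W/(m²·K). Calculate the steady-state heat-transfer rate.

Spherical conduction: R = (1/r_in − 1/r_out)/(4πk) per layer; series-sum.
R_copper shell = (1/0.695 − 1/0.718)/(4π×386) = 9.502×10^-6 K/W
R_cork board = (1/0.718 − 1/0.863)/(4π×0.0524) = 0.3554 K/W
R_outer film = 1/(h·4πr_o²) = 1/(6.61×4π×0.863²) = 0.01616 K/W
R_total = 0.3716 K/W
Q = ΔT/R_total = 62/0.3716

Q ≈ 167 W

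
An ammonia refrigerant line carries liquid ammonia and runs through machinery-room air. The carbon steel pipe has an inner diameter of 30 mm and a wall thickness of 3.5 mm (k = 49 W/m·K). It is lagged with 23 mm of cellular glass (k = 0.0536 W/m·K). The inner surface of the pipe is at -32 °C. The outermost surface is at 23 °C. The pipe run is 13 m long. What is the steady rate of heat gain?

Q ≈ 298 W

Per-layer cylindrical resistances, series-summed:
R_carbon steel pipe wall = ln(18.5/15)/(2π×49×13) = 5.24×10^-5 K/W
R_cellular glass = ln(41.5/18.5)/(2π×0.0536×13) = 0.1845 K/W
R_total = 0.1846 K/W
Q = ΔT/R_total = 55/0.1846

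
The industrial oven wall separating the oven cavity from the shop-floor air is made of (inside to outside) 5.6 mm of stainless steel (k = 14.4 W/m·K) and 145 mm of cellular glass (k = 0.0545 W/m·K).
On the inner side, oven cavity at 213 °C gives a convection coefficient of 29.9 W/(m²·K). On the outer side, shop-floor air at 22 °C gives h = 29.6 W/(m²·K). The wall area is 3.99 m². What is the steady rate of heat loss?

Thermal resistances in series:
R_inner film = 1/(h_i·A) = 1/(29.9×3.99) = 0.008382 K/W
R_stainless steel = L/(kA) = 0.0056/(14.4×3.99) = 9.747×10^-5 K/W
R_cellular glass = L/(kA) = 0.145/(0.0545×3.99) = 0.6668 K/W
R_outer film = 1/(h_o·A) = 1/(29.6×3.99) = 0.008467 K/W
R_total = 0.6838 K/W
Q = ΔT / R_total = 191 / 0.6838

Q ≈ 279 W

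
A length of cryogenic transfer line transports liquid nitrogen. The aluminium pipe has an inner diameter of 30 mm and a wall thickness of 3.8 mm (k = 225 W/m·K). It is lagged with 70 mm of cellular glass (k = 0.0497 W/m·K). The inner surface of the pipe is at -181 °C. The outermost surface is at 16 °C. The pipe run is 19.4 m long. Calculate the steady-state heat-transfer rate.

Q ≈ 769 W

Cylindrical conduction, so R = ln(r₂/r₁)/(2πkL) per layer, in series:
R_aluminium pipe wall = ln(18.8/15)/(2π×225×19.4) = 8.233×10^-6 K/W
R_cellular glass = ln(88.8/18.8)/(2π×0.0497×19.4) = 0.2563 K/W
R_total = 0.2563 K/W
Q = ΔT/R_total = 197/0.2563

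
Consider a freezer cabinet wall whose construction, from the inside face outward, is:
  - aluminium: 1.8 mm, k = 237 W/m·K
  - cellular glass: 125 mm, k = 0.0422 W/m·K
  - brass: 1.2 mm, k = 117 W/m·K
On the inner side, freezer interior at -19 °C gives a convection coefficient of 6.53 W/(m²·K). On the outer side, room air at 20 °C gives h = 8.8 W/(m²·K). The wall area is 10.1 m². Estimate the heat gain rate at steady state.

Q ≈ 122 W

Model the wall as resistances in series:
R_inner film = 1/(h_i·A) = 1/(6.53×10.1) = 0.01516 K/W
R_aluminium = L/(kA) = 0.0018/(237×10.1) = 7.52×10^-7 K/W
R_cellular glass = L/(kA) = 0.125/(0.0422×10.1) = 0.2933 K/W
R_brass = L/(kA) = 0.0012/(117×10.1) = 1.015×10^-6 K/W
R_outer film = 1/(h_o·A) = 1/(8.8×10.1) = 0.01125 K/W
R_total = 0.3197 K/W
Q = ΔT / R_total = 39 / 0.3197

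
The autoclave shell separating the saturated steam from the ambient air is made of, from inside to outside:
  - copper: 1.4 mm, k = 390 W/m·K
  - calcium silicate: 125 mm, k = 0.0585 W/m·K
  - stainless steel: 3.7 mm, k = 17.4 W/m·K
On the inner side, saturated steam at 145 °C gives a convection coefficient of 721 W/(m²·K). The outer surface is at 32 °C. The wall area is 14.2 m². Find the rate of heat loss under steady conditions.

Q ≈ 750 W

Using the resistance-network approach (series):
R_inner film = 1/(h_i·A) = 1/(721×14.2) = 9.767×10^-5 K/W
R_copper = L/(kA) = 0.0014/(390×14.2) = 2.528×10^-7 K/W
R_calcium silicate = L/(kA) = 0.125/(0.0585×14.2) = 0.1505 K/W
R_stainless steel = L/(kA) = 0.0037/(17.4×14.2) = 1.497×10^-5 K/W
R_total = 0.1506 K/W
Q = ΔT / R_total = 113 / 0.1506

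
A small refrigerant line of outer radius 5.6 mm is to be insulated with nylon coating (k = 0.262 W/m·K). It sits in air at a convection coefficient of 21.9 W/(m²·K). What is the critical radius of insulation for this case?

For a cylinder r_cr = k/h = 0.262/21.9
r_cr = 12 mm; since the bare radius (5.6 mm) is below r_cr, adding a thin layer of insulation will *increase* heat loss.

r_cr ≈ 12 mm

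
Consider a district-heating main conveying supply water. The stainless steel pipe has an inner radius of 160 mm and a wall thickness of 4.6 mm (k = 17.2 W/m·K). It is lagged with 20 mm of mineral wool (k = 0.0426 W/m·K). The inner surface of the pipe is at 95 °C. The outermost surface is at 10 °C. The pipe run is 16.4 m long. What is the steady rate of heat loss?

Cylindrical conduction, so R = ln(r₂/r₁)/(2πkL) per layer, in series:
R_stainless steel pipe wall = ln(164.6/160)/(2π×17.2×16.4) = 1.599×10^-5 K/W
R_mineral wool = ln(184.6/164.6)/(2π×0.0426×16.4) = 0.02612 K/W
R_total = 0.02614 K/W
Q = ΔT/R_total = 85/0.02614

Q ≈ 3250 W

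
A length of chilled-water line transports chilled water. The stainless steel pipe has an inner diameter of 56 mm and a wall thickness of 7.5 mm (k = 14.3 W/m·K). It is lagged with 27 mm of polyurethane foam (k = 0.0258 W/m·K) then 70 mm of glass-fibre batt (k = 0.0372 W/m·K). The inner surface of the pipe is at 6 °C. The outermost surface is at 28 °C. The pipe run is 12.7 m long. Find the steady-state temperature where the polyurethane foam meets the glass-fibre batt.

T ≈ 17.5 °C

For a radial system each layer contributes R = ln(r_out/r_in)/(2πkL); films add R = 1/(hA).
R_stainless steel pipe wall = ln(35.5/28)/(2π×14.3×12.7) = 2.08×10^-4 K/W
R_polyurethane foam = ln(62.5/35.5)/(2π×0.0258×12.7) = 0.2747 K/W
R_glass-fibre batt = ln(132.5/62.5)/(2π×0.0372×12.7) = 0.2531 K/W
R_total = 0.5281 K/W
Q = ΔT/R_total = 22/0.5281
Q = 41.7 W
T_interface = T_inner + Q·ΣR(inner→interface) = 6 + 41.7×0.275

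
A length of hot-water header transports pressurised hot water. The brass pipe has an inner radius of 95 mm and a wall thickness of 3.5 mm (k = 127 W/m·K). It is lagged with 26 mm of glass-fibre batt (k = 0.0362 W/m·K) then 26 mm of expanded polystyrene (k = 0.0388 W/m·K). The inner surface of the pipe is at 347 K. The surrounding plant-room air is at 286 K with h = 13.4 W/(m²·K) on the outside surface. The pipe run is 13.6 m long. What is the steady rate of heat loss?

For a radial system each layer contributes R = ln(r_out/r_in)/(2πkL); films add R = 1/(hA).
R_brass pipe wall = ln(98.5/95)/(2π×127×13.6) = 3.334×10^-6 K/W
R_glass-fibre batt = ln(124.5/98.5)/(2π×0.0362×13.6) = 0.07573 K/W
R_expanded polystyrene = ln(150.5/124.5)/(2π×0.0388×13.6) = 0.0572 K/W
R_outer film = 1/(h_o·2πr_oL) = 1/(13.4×2π×0.1505×13.6) = 0.005803 K/W
R_total = 0.1387 K/W
Q = ΔT/R_total = 61/0.1387

Q ≈ 440 W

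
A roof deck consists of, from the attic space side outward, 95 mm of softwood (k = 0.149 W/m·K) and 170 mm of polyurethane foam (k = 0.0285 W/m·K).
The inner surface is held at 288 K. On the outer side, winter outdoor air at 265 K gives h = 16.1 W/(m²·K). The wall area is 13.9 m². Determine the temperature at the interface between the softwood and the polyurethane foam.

Model the wall as resistances in series:
R_softwood = L/(kA) = 0.095/(0.149×13.9) = 0.04587 K/W
R_polyurethane foam = L/(kA) = 0.17/(0.0285×13.9) = 0.4291 K/W
R_outer film = 1/(h_o·A) = 1/(16.1×13.9) = 0.004468 K/W
R_total = 0.4795 K/W;  Q = ΔT/R_total = 23/0.4795 = 47.97 W
T_interface = T_inner − Q·ΣR(inner→interface) = 288 − 48×0.04587

T ≈ 286 K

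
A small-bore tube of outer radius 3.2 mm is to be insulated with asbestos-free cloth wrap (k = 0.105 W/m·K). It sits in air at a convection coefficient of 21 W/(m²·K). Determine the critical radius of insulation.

r_cr ≈ 5 mm

For a cylinder r_cr = k/h = 0.105/21
r_cr = 5 mm; since the bare radius (3.2 mm) is below r_cr, adding a thin layer of insulation will *increase* heat loss.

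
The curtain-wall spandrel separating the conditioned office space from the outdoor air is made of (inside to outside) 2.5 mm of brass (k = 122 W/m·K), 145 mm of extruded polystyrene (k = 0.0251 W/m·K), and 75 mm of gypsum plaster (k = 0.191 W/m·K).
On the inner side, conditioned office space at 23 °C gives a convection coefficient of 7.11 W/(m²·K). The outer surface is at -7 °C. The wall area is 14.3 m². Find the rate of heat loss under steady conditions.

Q ≈ 68 W

Thermal resistances in series:
R_inner film = 1/(h_i·A) = 1/(7.11×14.3) = 0.009835 K/W
R_brass = L/(kA) = 0.0025/(122×14.3) = 1.433×10^-6 K/W
R_extruded polystyrene = L/(kA) = 0.145/(0.0251×14.3) = 0.404 K/W
R_gypsum plaster = L/(kA) = 0.075/(0.191×14.3) = 0.02746 K/W
R_total = 0.4413 K/W
Q = ΔT / R_total = 30 / 0.4413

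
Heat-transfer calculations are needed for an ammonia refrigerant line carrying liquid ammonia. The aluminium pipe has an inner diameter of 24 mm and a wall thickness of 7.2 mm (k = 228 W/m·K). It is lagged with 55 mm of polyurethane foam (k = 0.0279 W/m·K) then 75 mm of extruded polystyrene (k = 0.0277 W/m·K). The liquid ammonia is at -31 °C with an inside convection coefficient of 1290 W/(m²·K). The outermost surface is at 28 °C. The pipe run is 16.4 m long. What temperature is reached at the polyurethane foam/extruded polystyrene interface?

T ≈ 7.82 °C

For a radial system each layer contributes R = ln(r_out/r_in)/(2πkL); films add R = 1/(hA).
R_inner film = 1/(h_i·2πr₁L) = 1/(1290×2π×0.012×16.4) = 6.269×10^-4 K/W
R_aluminium pipe wall = ln(19.2/12)/(2π×228×16.4) = 2.001×10^-5 K/W
R_polyurethane foam = ln(74.2/19.2)/(2π×0.0279×16.4) = 0.4702 K/W
R_extruded polystyrene = ln(149.2/74.2)/(2π×0.0277×16.4) = 0.2447 K/W
R_total = 0.7156 K/W
Q = ΔT/R_total = 59/0.7156
Q = 82.4 W
T_interface = T_inner + Q·ΣR(inner→interface) = -31 + 82.4×0.4709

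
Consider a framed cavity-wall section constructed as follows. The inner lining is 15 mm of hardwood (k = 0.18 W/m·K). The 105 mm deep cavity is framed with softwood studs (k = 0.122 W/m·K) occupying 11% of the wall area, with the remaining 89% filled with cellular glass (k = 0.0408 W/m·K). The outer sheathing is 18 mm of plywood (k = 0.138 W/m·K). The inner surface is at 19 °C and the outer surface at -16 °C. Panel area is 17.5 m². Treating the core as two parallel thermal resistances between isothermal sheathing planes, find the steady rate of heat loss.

Q ≈ 263 W

Sheathing layers in series; stud and cavity paths in parallel between them.
R_inner = 0.015/(0.18×17.5) = 0.004762 K/W
R_stud  = 0.105/(0.122×0.11×17.5) = 0.4471 K/W
R_cav   = 0.105/(0.0408×0.89×17.5) = 0.1652 K/W
1/R_core = 1/R_stud + 1/R_cav → R_core = 0.1206 K/W
R_outer = 0.018/(0.138×17.5) = 0.007453 K/W
R_total = 0.1329 K/W
Q = ΔT/R_total = 35/0.1329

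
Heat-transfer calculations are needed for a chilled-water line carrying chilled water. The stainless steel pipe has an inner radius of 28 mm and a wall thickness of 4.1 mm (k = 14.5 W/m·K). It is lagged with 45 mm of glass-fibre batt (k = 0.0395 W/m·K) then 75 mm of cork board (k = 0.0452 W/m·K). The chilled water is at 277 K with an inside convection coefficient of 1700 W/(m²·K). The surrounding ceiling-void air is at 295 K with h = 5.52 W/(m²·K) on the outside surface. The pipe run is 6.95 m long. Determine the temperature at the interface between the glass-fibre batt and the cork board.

Treating each annulus and film as a series resistance:
R_inner film = 1/(h_i·2πr₁L) = 1/(1700×2π×0.028×6.95) = 4.811×10^-4 K/W
R_stainless steel pipe wall = ln(32.1/28)/(2π×14.5×6.95) = 2.158×10^-4 K/W
R_glass-fibre batt = ln(77.1/32.1)/(2π×0.0395×6.95) = 0.508 K/W
R_cork board = ln(152.1/77.1)/(2π×0.0452×6.95) = 0.3442 K/W
R_outer film = 1/(h_o·2πr_oL) = 1/(5.52×2π×0.1521×6.95) = 0.02728 K/W
R_total = 0.8802 K/W
Q = ΔT/R_total = 18/0.8802
Q = 20.4 W
T_interface = T_inner + Q·ΣR(inner→interface) = 277 + 20.4×0.5087

T ≈ 287 K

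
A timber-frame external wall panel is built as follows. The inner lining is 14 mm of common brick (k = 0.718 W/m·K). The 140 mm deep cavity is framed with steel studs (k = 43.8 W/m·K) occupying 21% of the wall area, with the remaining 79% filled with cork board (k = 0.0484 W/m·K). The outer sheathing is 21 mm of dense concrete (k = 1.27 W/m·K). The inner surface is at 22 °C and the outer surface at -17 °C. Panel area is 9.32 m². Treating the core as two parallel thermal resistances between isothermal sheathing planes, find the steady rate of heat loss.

Sheathing layers in series; stud and cavity paths in parallel between them.
R_inner = 0.014/(0.718×9.32) = 0.002092 K/W
R_stud  = 0.14/(43.8×0.21×9.32) = 0.001633 K/W
R_cav   = 0.14/(0.0484×0.79×9.32) = 0.3929 K/W
1/R_core = 1/R_stud + 1/R_cav → R_core = 0.001626 K/W
R_outer = 0.021/(1.27×9.32) = 0.001774 K/W
R_total = 0.005493 K/W
Q = ΔT/R_total = 39/0.005493

Q ≈ 7100 W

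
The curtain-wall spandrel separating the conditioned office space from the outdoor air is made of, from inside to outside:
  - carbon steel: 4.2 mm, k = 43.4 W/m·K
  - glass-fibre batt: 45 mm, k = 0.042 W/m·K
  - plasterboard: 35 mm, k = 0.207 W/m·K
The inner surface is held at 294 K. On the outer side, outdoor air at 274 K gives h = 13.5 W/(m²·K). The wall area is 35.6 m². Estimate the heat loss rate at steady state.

Model the wall as resistances in series:
R_carbon steel = L/(kA) = 0.0042/(43.4×35.6) = 2.718×10^-6 K/W
R_glass-fibre batt = L/(kA) = 0.045/(0.042×35.6) = 0.0301 K/W
R_plasterboard = L/(kA) = 0.035/(0.207×35.6) = 0.004749 K/W
R_outer film = 1/(h_o·A) = 1/(13.5×35.6) = 0.002081 K/W
R_total = 0.03693 K/W
Q = ΔT / R_total = 20 / 0.03693

Q ≈ 542 W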